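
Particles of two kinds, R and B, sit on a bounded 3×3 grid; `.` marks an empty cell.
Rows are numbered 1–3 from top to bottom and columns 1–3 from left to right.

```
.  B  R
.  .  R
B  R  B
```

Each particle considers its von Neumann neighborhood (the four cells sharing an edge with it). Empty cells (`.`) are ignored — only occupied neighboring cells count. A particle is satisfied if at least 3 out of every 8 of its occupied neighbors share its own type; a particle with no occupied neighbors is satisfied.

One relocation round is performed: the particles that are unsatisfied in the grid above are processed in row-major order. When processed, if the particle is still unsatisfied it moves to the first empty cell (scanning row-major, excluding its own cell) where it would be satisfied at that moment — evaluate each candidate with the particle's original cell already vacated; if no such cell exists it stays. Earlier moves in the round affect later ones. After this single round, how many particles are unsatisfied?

Initially unsatisfied (in order): (1,2), (3,1), (3,2), (3,3).
  (1,2) → (1,1).
  (3,1) → (1,2).
  (3,2) → (2,2).
  (3,3) → (2,1).
Resulting grid:
B B R
B R R
. . .
Unsatisfied now: (1,2), (2,2).

2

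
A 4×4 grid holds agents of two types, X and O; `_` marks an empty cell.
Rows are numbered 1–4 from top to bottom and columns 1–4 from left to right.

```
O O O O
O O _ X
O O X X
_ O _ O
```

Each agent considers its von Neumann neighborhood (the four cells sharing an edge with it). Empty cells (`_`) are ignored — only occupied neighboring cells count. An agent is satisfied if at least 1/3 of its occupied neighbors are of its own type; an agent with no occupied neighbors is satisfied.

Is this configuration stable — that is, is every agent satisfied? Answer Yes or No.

No

Row 1: (1,1)O 2/2 satisfied · (1,2)O 3/3 satisfied · (1,3)O 2/2 satisfied · (1,4)O 1/2 satisfied
Row 2: (2,1)O 3/3 satisfied · (2,2)O 3/3 satisfied · (2,4)X 1/2 satisfied
Row 3: (3,1)O 2/2 satisfied · (3,2)O 3/4 satisfied · (3,3)X 1/2 satisfied · (3,4)X 2/3 satisfied
Row 4: (4,2)O 1/1 satisfied · (4,4)O 0/1 not
For instance (4,4) has only 0/1 same-type neighbors, below 1/3.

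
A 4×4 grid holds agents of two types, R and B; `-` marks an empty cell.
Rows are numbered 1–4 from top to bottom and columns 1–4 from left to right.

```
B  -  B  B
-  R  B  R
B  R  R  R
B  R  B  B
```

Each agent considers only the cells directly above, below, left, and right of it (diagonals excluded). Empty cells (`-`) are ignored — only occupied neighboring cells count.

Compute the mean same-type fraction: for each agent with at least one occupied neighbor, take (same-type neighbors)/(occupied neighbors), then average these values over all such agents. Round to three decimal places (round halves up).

Row 1: (1,1)B — no occupied neighbors · (1,3)B 2/2 · (1,4)B 1/2
Row 2: (2,2)R 1/2 · (2,3)B 1/4 · (2,4)R 1/3
Row 3: (3,1)B 1/2 · (3,2)R 3/4 · (3,3)R 2/4 · (3,4)R 2/3
Row 4: (4,1)B 1/2 · (4,2)R 1/3 · (4,3)B 1/3 · (4,4)B 1/2
Sum over 13 agents: 2/2 + 1/2 + 1/2 + 1/4 + 1/3 + 1/2 + 3/4 + 2/4 + 2/3 + 1/2 + 1/3 + 1/3 + 1/2 = 20/3; mean = 20/3 ÷ 13 = 20/39 = 0.512820… → 0.513.

0.513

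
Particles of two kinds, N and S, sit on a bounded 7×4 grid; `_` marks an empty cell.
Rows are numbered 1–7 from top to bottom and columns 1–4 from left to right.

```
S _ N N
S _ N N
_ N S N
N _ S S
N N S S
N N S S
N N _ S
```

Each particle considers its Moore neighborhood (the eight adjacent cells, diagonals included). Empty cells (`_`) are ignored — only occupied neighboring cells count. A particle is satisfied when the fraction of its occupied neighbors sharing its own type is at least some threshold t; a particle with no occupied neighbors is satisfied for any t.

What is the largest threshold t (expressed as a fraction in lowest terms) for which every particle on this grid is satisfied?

1/3

(1,1)S 1/1
(1,3)N 3/3
(1,4)N 3/3
(2,1)S 1/2
(2,3)N 5/6
(2,4)N 4/5
(3,2)N 2/5
(3,3)S 2/6
(3,4)N 2/5
(4,1)N 3/3
(4,3)S 4/7
(4,4)S 4/5
(5,1)N 4/4
(5,2)N 4/7
(5,3)S 5/7
(5,4)S 5/5
(6,1)N 5/5
(6,2)N 5/7
(6,3)S 4/7
(6,4)S 4/4
(7,1)N 3/3
(7,2)N 3/4
(7,4)S 2/2
The smallest same-type fraction is 2/6 at (3,3), which reduces to 1/3. Any threshold above that leaves this particle unsatisfied.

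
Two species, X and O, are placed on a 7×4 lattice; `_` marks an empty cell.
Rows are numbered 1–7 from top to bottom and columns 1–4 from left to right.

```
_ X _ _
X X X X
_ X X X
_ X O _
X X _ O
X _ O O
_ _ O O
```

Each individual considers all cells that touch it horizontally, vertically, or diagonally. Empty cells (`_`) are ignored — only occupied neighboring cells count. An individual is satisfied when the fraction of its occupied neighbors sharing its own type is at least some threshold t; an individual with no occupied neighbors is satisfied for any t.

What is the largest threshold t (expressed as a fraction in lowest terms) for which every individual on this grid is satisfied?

1/6

(1,2)X 3/3
(2,1)X 3/3
(2,2)X 5/5
(2,3)X 6/6
(2,4)X 3/3
(3,2)X 5/6
(3,3)X 6/7
(3,4)X 3/4
(4,2)X 4/5
(4,3)O 1/6
(5,1)X 3/3
(5,2)X 3/5
(5,4)O 3/3
(6,1)X 2/2
(6,3)O 4/5
(6,4)O 4/4
(7,3)O 3/3
(7,4)O 3/3
The smallest same-type fraction is 1/6 at (4,3), which reduces to 1/6. Any threshold above that leaves this individual unsatisfied.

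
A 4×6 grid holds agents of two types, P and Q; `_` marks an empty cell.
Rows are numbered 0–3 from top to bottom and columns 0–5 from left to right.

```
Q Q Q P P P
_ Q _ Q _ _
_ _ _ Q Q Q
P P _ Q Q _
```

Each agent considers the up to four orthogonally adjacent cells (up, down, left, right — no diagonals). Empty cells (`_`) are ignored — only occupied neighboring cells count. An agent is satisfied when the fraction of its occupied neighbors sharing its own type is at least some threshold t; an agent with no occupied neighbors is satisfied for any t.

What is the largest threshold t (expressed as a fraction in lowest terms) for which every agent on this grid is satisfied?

(0,0)Q 1/1
(0,1)Q 3/3
(0,2)Q 1/2
(0,3)P 1/3
(0,4)P 2/2
(0,5)P 1/1
(1,1)Q 1/1
(1,3)Q 1/2
(2,3)Q 3/3
(2,4)Q 3/3
(2,5)Q 1/1
(3,0)P 1/1
(3,1)P 1/1
(3,3)Q 2/2
(3,4)Q 2/2
The smallest same-type fraction is 1/3 at (0,3), which reduces to 1/3. Any threshold above that leaves this agent unsatisfied.

1/3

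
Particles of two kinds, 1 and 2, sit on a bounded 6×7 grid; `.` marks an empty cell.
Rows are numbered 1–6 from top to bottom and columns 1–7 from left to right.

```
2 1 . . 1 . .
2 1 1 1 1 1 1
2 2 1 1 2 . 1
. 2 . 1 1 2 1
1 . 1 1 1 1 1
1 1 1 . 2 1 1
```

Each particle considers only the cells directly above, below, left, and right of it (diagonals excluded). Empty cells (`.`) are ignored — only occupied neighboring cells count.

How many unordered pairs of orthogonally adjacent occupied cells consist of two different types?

Scan each occupied cell's neighbors to the right and below so each pair is counted once.
Row 1: 2(1,1)–1(1,2)≠ 2(1,1)–2(2,1)= 1(1,2)–1(2,2)= 1(1,5)–1(2,5)=  → 1/4 unlike.
Row 2: 2(2,1)–1(2,2)≠ 2(2,1)–2(3,1)= 1(2,2)–1(2,3)= 1(2,2)–2(3,2)≠ 1(2,3)–1(2,4)= 1(2,3)–1(3,3)= 1(2,4)–1(2,5)= 1(2,4)–1(3,4)= 1(2,5)–1(2,6)= 1(2,5)–2(3,5)≠ 1(2,6)–1(2,7)= 1(2,7)–1(3,7)=  → 3/12 unlike.
Row 3: 2(3,1)–2(3,2)= 2(3,2)–1(3,3)≠ 2(3,2)–2(4,2)= 1(3,3)–1(3,4)= 1(3,4)–2(3,5)≠ 1(3,4)–1(4,4)= 2(3,5)–1(4,5)≠ 1(3,7)–1(4,7)=  → 3/8 unlike.
Row 4: 1(4,4)–1(4,5)= 1(4,4)–1(5,4)= 1(4,5)–2(4,6)≠ 1(4,5)–1(5,5)= 2(4,6)–1(4,7)≠ 2(4,6)–1(5,6)≠ 1(4,7)–1(5,7)=  → 3/7 unlike.
Row 5: 1(5,1)–1(6,1)= 1(5,3)–1(5,4)= 1(5,3)–1(6,3)= 1(5,4)–1(5,5)= 1(5,5)–1(5,6)= 1(5,5)–2(6,5)≠ 1(5,6)–1(5,7)= 1(5,6)–1(6,6)= 1(5,7)–1(6,7)=  → 1/9 unlike.
Row 6: 1(6,1)–1(6,2)= 1(6,2)–1(6,3)= 2(6,5)–1(6,6)≠ 1(6,6)–1(6,7)=  → 1/4 unlike.
Total adjacent occupied pairs: 44; unlike-type pairs: 12.

12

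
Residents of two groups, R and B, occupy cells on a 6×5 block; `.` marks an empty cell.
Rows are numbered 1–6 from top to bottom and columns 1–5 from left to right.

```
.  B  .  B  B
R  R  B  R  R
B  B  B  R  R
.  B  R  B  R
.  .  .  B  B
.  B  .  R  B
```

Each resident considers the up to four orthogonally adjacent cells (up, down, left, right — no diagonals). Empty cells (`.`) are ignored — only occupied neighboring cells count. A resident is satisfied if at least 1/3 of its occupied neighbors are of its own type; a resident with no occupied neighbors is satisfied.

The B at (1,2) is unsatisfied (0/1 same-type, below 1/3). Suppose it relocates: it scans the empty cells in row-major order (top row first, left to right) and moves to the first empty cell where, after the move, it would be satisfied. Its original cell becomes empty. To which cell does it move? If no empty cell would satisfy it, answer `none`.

(1,3)

Vacating (1,2). Empty cells in order:
  (1,1): 0/1 same-type → still unsatisfied.
  (1,3): 2/2 same-type → satisfied — stop here.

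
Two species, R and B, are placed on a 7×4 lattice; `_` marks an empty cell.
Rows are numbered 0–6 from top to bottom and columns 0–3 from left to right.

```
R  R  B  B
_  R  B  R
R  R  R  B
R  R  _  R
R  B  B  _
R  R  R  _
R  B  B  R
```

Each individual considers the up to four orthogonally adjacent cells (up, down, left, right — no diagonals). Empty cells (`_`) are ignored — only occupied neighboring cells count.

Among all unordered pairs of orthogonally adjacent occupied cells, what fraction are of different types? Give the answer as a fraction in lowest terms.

16/33

Scan each occupied cell's neighbors to the right and below so each pair is counted once.
From row 0: 2 unlike of 6 pairs (running 2/6).
From row 1: 4 unlike of 5 pairs (running 6/11).
From row 2: 2 unlike of 6 pairs (running 8/17).
From row 3: 1 unlike of 3 pairs (running 9/20).
From row 4: 3 unlike of 5 pairs (running 12/25).
From row 5: 2 unlike of 5 pairs (running 14/30).
From row 6: 2 unlike of 3 pairs (running 16/33).
Total adjacent occupied pairs: 33; unlike-type pairs: 16.
16/33 is already in lowest terms.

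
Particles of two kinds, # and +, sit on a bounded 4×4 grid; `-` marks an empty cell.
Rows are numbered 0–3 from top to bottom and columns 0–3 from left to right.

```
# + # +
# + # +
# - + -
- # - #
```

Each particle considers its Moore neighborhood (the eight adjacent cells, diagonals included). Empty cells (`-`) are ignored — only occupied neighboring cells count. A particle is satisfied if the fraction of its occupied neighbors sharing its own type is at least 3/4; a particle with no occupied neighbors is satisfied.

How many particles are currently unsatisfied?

(0,0)# 1/3 ✗
(0,1)+ 1/5 ✗
(0,2)# 1/5 ✗
(0,3)+ 1/3 ✗
(1,0)# 2/4 ✗
(1,1)+ 2/7 ✗
(1,2)# 1/6 ✗
(1,3)+ 2/4 ✗
(2,0)# 2/3 ✗
(2,2)+ 2/5 ✗
(3,1)# 1/2 ✗
(3,3)# 0/1 ✗
Unsatisfied: (0,0), (0,1), (0,2), (0,3), (1,0), (1,1), (1,2), (1,3), (2,0), (2,2), (3,1), (3,3) — 12 in total.

12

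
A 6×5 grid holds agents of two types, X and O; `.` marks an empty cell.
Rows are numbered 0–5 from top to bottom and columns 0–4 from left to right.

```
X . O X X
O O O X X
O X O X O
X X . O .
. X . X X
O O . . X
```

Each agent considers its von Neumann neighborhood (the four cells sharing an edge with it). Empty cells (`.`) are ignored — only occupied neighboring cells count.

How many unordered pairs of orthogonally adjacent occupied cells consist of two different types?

13

Scan each occupied cell's neighbors to the right and below so each pair is counted once.
From row 0: 2 unlike of 6 pairs (running 2/6).
From row 1: 3 unlike of 9 pairs (running 5/15).
From row 2: 6 unlike of 7 pairs (running 11/22).
From row 3: 1 unlike of 3 pairs (running 12/25).
From row 4: 1 unlike of 3 pairs (running 13/28).
From row 5: 0 unlike of 1 pairs (running 13/29).
Total adjacent occupied pairs: 29; unlike-type pairs: 13.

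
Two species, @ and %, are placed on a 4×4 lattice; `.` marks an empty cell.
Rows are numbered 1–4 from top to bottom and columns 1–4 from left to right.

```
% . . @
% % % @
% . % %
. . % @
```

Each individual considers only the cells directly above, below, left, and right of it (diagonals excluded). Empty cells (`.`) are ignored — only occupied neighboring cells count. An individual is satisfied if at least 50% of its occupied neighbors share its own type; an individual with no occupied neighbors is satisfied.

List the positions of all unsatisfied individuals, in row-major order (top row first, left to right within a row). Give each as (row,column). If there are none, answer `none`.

(1,1)% 1/1 satisfied
(1,4)@ 1/1 satisfied
(2,1)% 3/3 satisfied
(2,2)% 2/2 satisfied
(2,3)% 2/3 satisfied
(2,4)@ 1/3 not
(3,1)% 1/1 satisfied
(3,3)% 3/3 satisfied
(3,4)% 1/3 not
(4,3)% 1/2 satisfied
(4,4)@ 0/2 not

(2,4), (3,4), (4,4)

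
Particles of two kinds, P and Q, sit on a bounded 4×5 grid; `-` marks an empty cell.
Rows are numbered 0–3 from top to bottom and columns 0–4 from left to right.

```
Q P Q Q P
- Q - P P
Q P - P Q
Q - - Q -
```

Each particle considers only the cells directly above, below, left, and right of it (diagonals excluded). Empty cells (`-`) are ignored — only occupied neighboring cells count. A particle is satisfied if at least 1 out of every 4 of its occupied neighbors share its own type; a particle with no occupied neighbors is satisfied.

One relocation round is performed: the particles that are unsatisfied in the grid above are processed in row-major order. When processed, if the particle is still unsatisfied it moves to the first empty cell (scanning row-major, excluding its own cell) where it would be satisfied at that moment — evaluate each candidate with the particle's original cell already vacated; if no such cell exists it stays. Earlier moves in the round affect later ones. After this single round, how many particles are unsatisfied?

Initially unsatisfied (in order): (0,0), (0,1), (1,1), (2,1), (2,4), (3,3).
  (0,0) → (1,0).
  (0,1) → (1,2).
  (1,1): now satisfied by earlier moves; stays.
  (2,1) → (2,2).
  (2,4) → (0,0).
  (3,3) → (0,1).
Resulting grid:
Q Q Q Q P
Q Q P P P
Q - P P -
Q - - - -
All satisfied now.

0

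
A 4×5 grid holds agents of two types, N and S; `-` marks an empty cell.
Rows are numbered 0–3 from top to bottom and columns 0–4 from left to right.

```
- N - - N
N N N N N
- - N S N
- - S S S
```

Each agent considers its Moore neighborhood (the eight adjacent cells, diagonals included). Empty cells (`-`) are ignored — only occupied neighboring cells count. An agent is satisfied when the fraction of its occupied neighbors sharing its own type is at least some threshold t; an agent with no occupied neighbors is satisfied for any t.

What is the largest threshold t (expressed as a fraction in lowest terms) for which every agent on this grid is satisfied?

(0,1)N 3/3
(0,4)N 2/2
(1,0)N 2/2
(1,1)N 4/4
(1,2)N 4/5
(1,3)N 5/6
(1,4)N 3/4
(2,2)N 3/6
(2,3)S 3/8
(2,4)N 2/5
(3,2)S 2/3
(3,3)S 3/5
(3,4)S 2/3
The smallest same-type fraction is 3/8 at (2,3), which reduces to 3/8. Any threshold above that leaves this agent unsatisfied.

3/8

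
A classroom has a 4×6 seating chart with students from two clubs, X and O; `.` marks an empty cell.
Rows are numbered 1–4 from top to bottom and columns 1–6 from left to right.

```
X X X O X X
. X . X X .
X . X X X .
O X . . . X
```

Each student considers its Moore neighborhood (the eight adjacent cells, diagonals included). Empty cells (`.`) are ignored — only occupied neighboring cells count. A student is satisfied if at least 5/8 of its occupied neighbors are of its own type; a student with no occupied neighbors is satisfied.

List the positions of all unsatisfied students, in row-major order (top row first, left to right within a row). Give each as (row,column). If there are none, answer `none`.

Row 1: (1,1)X 2/2 ok · (1,2)X 3/3 ok · (1,3)X 3/4 ok · (1,4)O 0/4 unhappy · (1,5)X 3/4 ok · (1,6)X 2/2 ok
Row 2: (2,2)X 5/5 ok · (2,4)X 6/7 ok · (2,5)X 5/6 ok
Row 3: (3,1)X 2/3 ok · (3,3)X 4/4 ok · (3,4)X 4/4 ok · (3,5)X 4/4 ok
Row 4: (4,1)O 0/2 unhappy · (4,2)X 2/3 ok · (4,6)X 1/1 ok

(1,4), (4,1)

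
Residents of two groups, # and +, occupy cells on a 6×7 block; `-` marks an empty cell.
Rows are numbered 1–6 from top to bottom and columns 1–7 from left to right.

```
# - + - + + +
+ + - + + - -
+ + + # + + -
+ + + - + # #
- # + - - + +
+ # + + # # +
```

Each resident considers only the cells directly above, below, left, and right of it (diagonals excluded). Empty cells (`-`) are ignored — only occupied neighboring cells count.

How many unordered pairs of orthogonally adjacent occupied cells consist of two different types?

15

Scan each occupied cell's neighbors to the right and below so each pair is counted once.
From row 1: 1 unlike of 4 pairs (running 1/4).
From row 2: 1 unlike of 6 pairs (running 2/10).
From row 3: 3 unlike of 10 pairs (running 5/20).
From row 4: 4 unlike of 8 pairs (running 9/28).
From row 5: 2 unlike of 6 pairs (running 11/34).
From row 6: 4 unlike of 6 pairs (running 15/40).
Total adjacent occupied pairs: 40; unlike-type pairs: 15.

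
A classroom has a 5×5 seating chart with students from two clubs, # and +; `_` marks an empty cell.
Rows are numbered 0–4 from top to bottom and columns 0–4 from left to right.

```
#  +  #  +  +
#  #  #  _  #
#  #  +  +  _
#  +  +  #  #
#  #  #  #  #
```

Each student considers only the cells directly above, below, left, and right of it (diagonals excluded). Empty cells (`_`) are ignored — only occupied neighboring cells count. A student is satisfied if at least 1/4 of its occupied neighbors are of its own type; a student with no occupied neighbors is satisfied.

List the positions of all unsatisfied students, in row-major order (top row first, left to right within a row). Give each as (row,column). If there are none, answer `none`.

Row 0: (0,0)# 1/2 satisfied · (0,1)+ 0/3 not · (0,2)# 1/3 satisfied · (0,3)+ 1/2 satisfied · (0,4)+ 1/2 satisfied
Row 1: (1,0)# 3/3 satisfied · (1,1)# 3/4 satisfied · (1,2)# 2/3 satisfied · (1,4)# 0/1 not
Row 2: (2,0)# 3/3 satisfied · (2,1)# 2/4 satisfied · (2,2)+ 2/4 satisfied · (2,3)+ 1/2 satisfied
Row 3: (3,0)# 2/3 satisfied · (3,1)+ 1/4 satisfied · (3,2)+ 2/4 satisfied · (3,3)# 2/4 satisfied · (3,4)# 2/2 satisfied
Row 4: (4,0)# 2/2 satisfied · (4,1)# 2/3 satisfied · (4,2)# 2/3 satisfied · (4,3)# 3/3 satisfied · (4,4)# 2/2 satisfied

(0,1), (1,4)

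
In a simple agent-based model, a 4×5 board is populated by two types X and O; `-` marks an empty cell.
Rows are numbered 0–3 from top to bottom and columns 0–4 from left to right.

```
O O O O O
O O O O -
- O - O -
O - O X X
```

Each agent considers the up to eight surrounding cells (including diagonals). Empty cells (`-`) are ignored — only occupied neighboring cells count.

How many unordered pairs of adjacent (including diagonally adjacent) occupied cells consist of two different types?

Scan each occupied cell's neighbors to the right and below (and the two forward diagonals) so each pair is counted once.
Row 0: O(0,0)–O(0,1)= O(0,0)–O(1,0)= O(0,0)–O(1,1)= O(0,1)–O(0,2)= O(0,1)–O(1,1)= O(0,1)–O(1,2)= O(0,1)–O(1,0)= O(0,2)–O(0,3)= O(0,2)–O(1,2)= O(0,2)–O(1,3)= O(0,2)–O(1,1)= O(0,3)–O(0,4)= O(0,3)–O(1,3)= O(0,3)–O(1,2)= O(0,4)–O(1,3)=  → 0/15 unlike.
Row 1: O(1,0)–O(1,1)= O(1,0)–O(2,1)= O(1,1)–O(1,2)= O(1,1)–O(2,1)= O(1,2)–O(1,3)= O(1,2)–O(2,3)= O(1,2)–O(2,1)= O(1,3)–O(2,3)=  → 0/8 unlike.
Row 2: O(2,1)–O(3,2)= O(2,1)–O(3,0)= O(2,3)–X(3,3)≠ O(2,3)–X(3,4)≠ O(2,3)–O(3,2)=  → 2/5 unlike.
Row 3: O(3,2)–X(3,3)≠ X(3,3)–X(3,4)=  → 1/2 unlike.
Total adjacent occupied pairs: 30; unlike-type pairs: 3.

3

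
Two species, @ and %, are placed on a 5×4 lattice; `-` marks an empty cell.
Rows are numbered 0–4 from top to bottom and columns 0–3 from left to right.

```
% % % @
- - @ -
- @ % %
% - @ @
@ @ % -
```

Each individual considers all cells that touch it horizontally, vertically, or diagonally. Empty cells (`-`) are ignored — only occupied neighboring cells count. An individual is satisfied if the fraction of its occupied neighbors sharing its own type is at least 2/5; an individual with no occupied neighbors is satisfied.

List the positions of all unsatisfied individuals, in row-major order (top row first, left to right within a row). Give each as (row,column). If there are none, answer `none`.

Row 0: (0,0)% 1/1 satisfied · (0,1)% 2/3 satisfied · (0,2)% 1/3 not · (0,3)@ 1/2 satisfied
Row 1: (1,2)@ 2/6 not
Row 2: (2,1)@ 2/4 satisfied · (2,2)% 1/5 not · (2,3)% 1/4 not
Row 3: (3,0)% 0/3 not · (3,2)@ 3/6 satisfied · (3,3)@ 1/4 not
Row 4: (4,0)@ 1/2 satisfied · (4,1)@ 2/4 satisfied · (4,2)% 0/3 not

(0,2), (1,2), (2,2), (2,3), (3,0), (3,3), (4,2)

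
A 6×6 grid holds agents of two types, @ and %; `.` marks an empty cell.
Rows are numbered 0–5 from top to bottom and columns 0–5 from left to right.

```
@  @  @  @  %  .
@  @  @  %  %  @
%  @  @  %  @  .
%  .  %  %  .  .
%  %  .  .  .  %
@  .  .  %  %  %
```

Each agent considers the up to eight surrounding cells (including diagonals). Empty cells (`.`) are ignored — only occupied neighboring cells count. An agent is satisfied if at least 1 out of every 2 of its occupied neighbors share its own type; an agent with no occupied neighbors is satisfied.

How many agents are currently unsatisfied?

(0,0)@ 3/3 satisfied
(0,1)@ 5/5 satisfied
(0,2)@ 4/5 satisfied
(0,3)@ 2/5 not
(0,4)% 2/4 satisfied
(1,0)@ 4/5 satisfied
(1,1)@ 7/8 satisfied
(1,2)@ 6/8 satisfied
(1,3)% 3/8 not
(1,4)% 3/6 satisfied
(1,5)@ 1/3 not
(2,0)% 1/4 not
(2,1)@ 4/7 satisfied
(2,2)@ 3/7 not
(2,3)% 4/7 satisfied
(2,4)@ 1/5 not
(3,0)% 3/4 satisfied
(3,2)% 3/5 satisfied
(3,3)% 2/4 satisfied
(4,0)% 2/3 satisfied
(4,1)% 3/4 satisfied
(4,5)% 2/2 satisfied
(5,0)@ 0/2 not
(5,3)% 1/1 satisfied
(5,4)% 3/3 satisfied
(5,5)% 2/2 satisfied
Unsatisfied: (0,3), (1,3), (1,5), (2,0), (2,2), (2,4), (5,0) — 7 in total.

7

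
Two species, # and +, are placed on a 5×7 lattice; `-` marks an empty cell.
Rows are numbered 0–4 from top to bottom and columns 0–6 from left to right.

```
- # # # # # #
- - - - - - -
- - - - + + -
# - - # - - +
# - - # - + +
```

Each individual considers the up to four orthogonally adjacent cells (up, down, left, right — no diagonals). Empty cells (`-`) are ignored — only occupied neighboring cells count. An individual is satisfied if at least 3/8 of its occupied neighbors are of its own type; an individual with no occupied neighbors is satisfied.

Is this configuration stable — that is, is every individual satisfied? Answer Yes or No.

(0,1)# 1/1 ok
(0,2)# 2/2 ok
(0,3)# 2/2 ok
(0,4)# 2/2 ok
(0,5)# 2/2 ok
(0,6)# 1/1 ok
(2,4)+ 1/1 ok
(2,5)+ 1/1 ok
(3,0)# 1/1 ok
(3,3)# 1/1 ok
(3,6)+ 1/1 ok
(4,0)# 1/1 ok
(4,3)# 1/1 ok
(4,5)+ 1/1 ok
(4,6)+ 2/2 ok
All meet the threshold, so the configuration is stable.

Yes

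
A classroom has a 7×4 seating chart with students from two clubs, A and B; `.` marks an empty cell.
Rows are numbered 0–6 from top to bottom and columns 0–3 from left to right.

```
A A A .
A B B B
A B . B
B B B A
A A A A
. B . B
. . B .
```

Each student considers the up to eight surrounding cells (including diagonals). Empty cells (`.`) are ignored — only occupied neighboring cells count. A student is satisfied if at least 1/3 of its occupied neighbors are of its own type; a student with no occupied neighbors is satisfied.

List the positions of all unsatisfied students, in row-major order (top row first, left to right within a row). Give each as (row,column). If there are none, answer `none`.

(0,0)A 2/3 ok
(0,1)A 3/5 ok
(0,2)A 1/4 unhappy
(1,0)A 3/5 ok
(1,1)B 2/7 unhappy
(1,2)B 4/6 ok
(1,3)B 2/3 ok
(2,0)A 1/5 unhappy
(2,1)B 5/7 ok
(2,3)B 3/4 ok
(3,0)B 2/5 ok
(3,1)B 3/7 ok
(3,2)B 3/7 ok
(3,3)A 2/4 ok
(4,0)A 1/4 unhappy
(4,1)A 2/6 ok
(4,2)A 3/7 ok
(4,3)A 2/4 ok
(5,1)B 1/4 unhappy
(5,3)B 1/3 ok
(6,2)B 2/2 ok

(0,2), (1,1), (2,0), (4,0), (5,1)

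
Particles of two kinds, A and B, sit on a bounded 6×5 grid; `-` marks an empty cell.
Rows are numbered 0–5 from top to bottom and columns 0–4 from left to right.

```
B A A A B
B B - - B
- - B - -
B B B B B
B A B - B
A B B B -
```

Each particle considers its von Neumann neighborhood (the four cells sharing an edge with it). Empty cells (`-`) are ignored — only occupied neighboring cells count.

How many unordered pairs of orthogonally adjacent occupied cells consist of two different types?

9

Scan each occupied cell's neighbors to the right and below so each pair is counted once.
From row 0: 3 unlike of 7 pairs (running 3/7).
From row 1: 0 unlike of 1 pairs (running 3/8).
From row 2: 0 unlike of 1 pairs (running 3/9).
From row 3: 1 unlike of 8 pairs (running 4/17).
From row 4: 4 unlike of 5 pairs (running 8/22).
From row 5: 1 unlike of 3 pairs (running 9/25).
Total adjacent occupied pairs: 25; unlike-type pairs: 9.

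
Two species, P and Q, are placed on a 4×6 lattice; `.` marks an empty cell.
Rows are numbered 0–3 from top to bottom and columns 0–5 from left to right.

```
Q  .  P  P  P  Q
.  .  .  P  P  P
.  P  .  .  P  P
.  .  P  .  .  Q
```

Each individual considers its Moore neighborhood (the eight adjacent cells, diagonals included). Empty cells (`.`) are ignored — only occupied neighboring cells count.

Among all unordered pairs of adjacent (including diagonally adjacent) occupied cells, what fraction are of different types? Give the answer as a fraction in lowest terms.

Scan each occupied cell's neighbors to the right and below (and the two forward diagonals) so each pair is counted once.
From row 0: 3 unlike of 11 pairs (running 3/11).
From row 1: 0 unlike of 7 pairs (running 3/18).
From row 2: 2 unlike of 4 pairs (running 5/22).
Total adjacent occupied pairs: 22; unlike-type pairs: 5.
5/22 is already in lowest terms.

5/22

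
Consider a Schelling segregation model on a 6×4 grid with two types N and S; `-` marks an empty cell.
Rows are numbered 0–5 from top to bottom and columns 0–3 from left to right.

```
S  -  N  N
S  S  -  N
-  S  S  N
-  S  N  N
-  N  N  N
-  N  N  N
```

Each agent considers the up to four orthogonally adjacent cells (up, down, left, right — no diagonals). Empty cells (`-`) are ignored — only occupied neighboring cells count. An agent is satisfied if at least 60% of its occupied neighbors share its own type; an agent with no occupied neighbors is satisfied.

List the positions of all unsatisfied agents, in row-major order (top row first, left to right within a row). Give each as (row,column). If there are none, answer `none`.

(2,2), (3,1), (3,2)

Row 0: (0,0)S 1/1 ok · (0,2)N 1/1 ok · (0,3)N 2/2 ok
Row 1: (1,0)S 2/2 ok · (1,1)S 2/2 ok · (1,3)N 2/2 ok
Row 2: (2,1)S 3/3 ok · (2,2)S 1/3 unhappy · (2,3)N 2/3 ok
Row 3: (3,1)S 1/3 unhappy · (3,2)N 2/4 unhappy · (3,3)N 3/3 ok
Row 4: (4,1)N 2/3 ok · (4,2)N 4/4 ok · (4,3)N 3/3 ok
Row 5: (5,1)N 2/2 ok · (5,2)N 3/3 ok · (5,3)N 2/2 ok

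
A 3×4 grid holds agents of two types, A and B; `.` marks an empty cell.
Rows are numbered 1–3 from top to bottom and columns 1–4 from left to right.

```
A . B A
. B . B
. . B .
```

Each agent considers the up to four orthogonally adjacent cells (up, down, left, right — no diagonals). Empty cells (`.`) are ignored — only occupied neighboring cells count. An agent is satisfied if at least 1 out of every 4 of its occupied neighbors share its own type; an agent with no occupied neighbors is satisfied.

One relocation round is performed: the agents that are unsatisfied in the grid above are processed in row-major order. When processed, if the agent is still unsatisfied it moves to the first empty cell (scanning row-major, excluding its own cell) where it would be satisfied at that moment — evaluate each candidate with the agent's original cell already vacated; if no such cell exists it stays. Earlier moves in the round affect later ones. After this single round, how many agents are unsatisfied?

Initially unsatisfied (in order): (1,3), (1,4), (2,4).
  (1,3) → (1,2).
  (1,4) → (2,1).
  (2,4): now satisfied by earlier moves; stays.
Resulting grid:
A B . .
A B . B
. . B .
All satisfied now.

0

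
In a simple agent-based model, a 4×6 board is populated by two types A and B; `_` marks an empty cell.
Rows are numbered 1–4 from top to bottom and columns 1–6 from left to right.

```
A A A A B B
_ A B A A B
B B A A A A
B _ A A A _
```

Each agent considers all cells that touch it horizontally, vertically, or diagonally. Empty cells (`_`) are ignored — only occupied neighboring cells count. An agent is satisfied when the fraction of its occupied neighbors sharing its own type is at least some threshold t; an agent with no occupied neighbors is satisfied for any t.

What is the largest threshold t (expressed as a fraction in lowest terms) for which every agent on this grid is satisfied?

1/8

(1,1)A 2/2
(1,2)A 3/4
(1,3)A 4/5
(1,4)A 3/5
(1,5)B 2/5
(1,6)B 2/3
(2,2)A 4/7
(2,3)B 1/8
(2,4)A 6/8
(2,5)A 5/8
(2,6)B 2/5
(3,1)B 2/3
(3,2)B 3/6
(3,3)A 5/7
(3,4)A 7/8
(3,5)A 6/7
(3,6)A 3/4
(4,1)B 2/2
(4,3)A 3/4
(4,4)A 5/5
(4,5)A 4/4
The smallest same-type fraction is 1/8 at (2,3), which reduces to 1/8. Any threshold above that leaves this agent unsatisfied.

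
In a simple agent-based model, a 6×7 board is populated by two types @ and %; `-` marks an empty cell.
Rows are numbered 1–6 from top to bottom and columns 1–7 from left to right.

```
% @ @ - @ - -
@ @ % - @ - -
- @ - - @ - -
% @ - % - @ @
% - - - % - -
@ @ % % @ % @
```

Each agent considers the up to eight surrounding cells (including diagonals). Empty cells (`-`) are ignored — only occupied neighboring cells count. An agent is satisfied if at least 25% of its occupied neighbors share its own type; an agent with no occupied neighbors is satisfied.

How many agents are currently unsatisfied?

4

(1,1)% 0/3 ✗
(1,2)@ 3/5 ✓
(1,3)@ 2/3 ✓
(1,5)@ 1/1 ✓
(2,1)@ 3/4 ✓
(2,2)@ 4/6 ✓
(2,3)% 0/4 ✗
(2,5)@ 2/2 ✓
(3,2)@ 3/5 ✓
(3,5)@ 2/3 ✓
(4,1)% 1/3 ✓
(4,2)@ 1/3 ✓
(4,4)% 1/2 ✓
(4,6)@ 2/3 ✓
(4,7)@ 1/1 ✓
(5,1)% 1/4 ✓
(5,5)% 3/5 ✓
(6,1)@ 1/2 ✓
(6,2)@ 1/3 ✓
(6,3)% 1/2 ✓
(6,4)% 2/3 ✓
(6,5)@ 0/3 ✗
(6,6)% 1/3 ✓
(6,7)@ 0/1 ✗
Unsatisfied: (1,1), (2,3), (6,5), (6,7) — 4 in total.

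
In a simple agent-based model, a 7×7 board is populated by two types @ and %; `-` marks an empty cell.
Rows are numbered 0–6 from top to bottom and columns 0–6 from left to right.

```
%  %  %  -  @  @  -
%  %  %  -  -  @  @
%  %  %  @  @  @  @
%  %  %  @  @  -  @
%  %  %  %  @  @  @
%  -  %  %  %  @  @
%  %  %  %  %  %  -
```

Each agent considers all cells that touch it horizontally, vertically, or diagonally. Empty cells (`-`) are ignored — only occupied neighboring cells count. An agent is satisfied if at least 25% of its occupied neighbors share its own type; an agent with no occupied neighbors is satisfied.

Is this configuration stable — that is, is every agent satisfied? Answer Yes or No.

Yes

Row 0: (0,0)% 3/3 satisfied · (0,1)% 5/5 satisfied · (0,2)% 3/3 satisfied · (0,4)@ 2/2 satisfied · (0,5)@ 3/3 satisfied
Row 1: (1,0)% 5/5 satisfied · (1,1)% 8/8 satisfied · (1,2)% 5/6 satisfied · (1,5)@ 6/6 satisfied · (1,6)@ 4/4 satisfied
Row 2: (2,0)% 5/5 satisfied · (2,1)% 8/8 satisfied · (2,2)% 5/7 satisfied · (2,3)@ 3/6 satisfied · (2,4)@ 5/5 satisfied · (2,5)@ 6/6 satisfied · (2,6)@ 4/4 satisfied
Row 3: (3,0)% 5/5 satisfied · (3,1)% 8/8 satisfied · (3,2)% 6/8 satisfied · (3,3)@ 4/8 satisfied · (3,4)@ 6/7 satisfied · (3,6)@ 4/4 satisfied
Row 4: (4,0)% 4/4 satisfied · (4,1)% 7/7 satisfied · (4,2)% 6/7 satisfied · (4,3)% 5/8 satisfied · (4,4)@ 4/7 satisfied · (4,5)@ 6/7 satisfied · (4,6)@ 4/4 satisfied
Row 5: (5,0)% 4/4 satisfied · (5,2)% 7/7 satisfied · (5,3)% 7/8 satisfied · (5,4)% 5/8 satisfied · (5,5)@ 4/7 satisfied · (5,6)@ 3/4 satisfied
Row 6: (6,0)% 2/2 satisfied · (6,1)% 4/4 satisfied · (6,2)% 4/4 satisfied · (6,3)% 5/5 satisfied · (6,4)% 4/5 satisfied · (6,5)% 2/4 satisfied
All meet the threshold, so the configuration is stable.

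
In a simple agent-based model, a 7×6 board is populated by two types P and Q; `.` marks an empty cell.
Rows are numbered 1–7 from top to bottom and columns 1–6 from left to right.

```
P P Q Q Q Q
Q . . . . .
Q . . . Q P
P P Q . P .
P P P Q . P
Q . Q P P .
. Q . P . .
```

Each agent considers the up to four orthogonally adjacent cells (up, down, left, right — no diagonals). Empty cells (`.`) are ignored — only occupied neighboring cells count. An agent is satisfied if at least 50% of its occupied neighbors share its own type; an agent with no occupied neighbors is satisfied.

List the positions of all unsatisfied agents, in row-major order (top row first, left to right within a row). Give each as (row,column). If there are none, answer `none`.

(3,5), (3,6), (4,3), (4,5), (5,3), (5,4), (6,1), (6,3)

Row 1: (1,1)P 1/2 ✓ · (1,2)P 1/2 ✓ · (1,3)Q 1/2 ✓ · (1,4)Q 2/2 ✓ · (1,5)Q 2/2 ✓ · (1,6)Q 1/1 ✓
Row 2: (2,1)Q 1/2 ✓
Row 3: (3,1)Q 1/2 ✓ · (3,5)Q 0/2 ✗ · (3,6)P 0/1 ✗
Row 4: (4,1)P 2/3 ✓ · (4,2)P 2/3 ✓ · (4,3)Q 0/2 ✗ · (4,5)P 0/1 ✗
Row 5: (5,1)P 2/3 ✓ · (5,2)P 3/3 ✓ · (5,3)P 1/4 ✗ · (5,4)Q 0/2 ✗ · (5,6)P 0/0 ✓
Row 6: (6,1)Q 0/1 ✗ · (6,3)Q 0/2 ✗ · (6,4)P 2/4 ✓ · (6,5)P 1/1 ✓
Row 7: (7,2)Q 0/0 ✓ · (7,4)P 1/1 ✓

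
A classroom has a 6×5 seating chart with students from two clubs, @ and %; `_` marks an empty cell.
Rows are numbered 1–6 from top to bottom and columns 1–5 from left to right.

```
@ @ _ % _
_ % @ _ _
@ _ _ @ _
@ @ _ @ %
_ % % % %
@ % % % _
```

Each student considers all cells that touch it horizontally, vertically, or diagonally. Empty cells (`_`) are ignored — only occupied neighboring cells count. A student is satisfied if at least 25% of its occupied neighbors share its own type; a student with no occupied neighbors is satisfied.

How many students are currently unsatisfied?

4

Row 1: (1,1)@ 1/2 ✓ · (1,2)@ 2/3 ✓ · (1,4)% 0/1 ✗
Row 2: (2,2)% 0/4 ✗ · (2,3)@ 2/4 ✓
Row 3: (3,1)@ 2/3 ✓ · (3,4)@ 2/3 ✓
Row 4: (4,1)@ 2/3 ✓ · (4,2)@ 2/4 ✓ · (4,4)@ 1/5 ✗ · (4,5)% 2/4 ✓
Row 5: (5,2)% 3/6 ✓ · (5,3)% 5/7 ✓ · (5,4)% 5/6 ✓ · (5,5)% 3/4 ✓
Row 6: (6,1)@ 0/2 ✗ · (6,2)% 3/4 ✓ · (6,3)% 5/5 ✓ · (6,4)% 4/4 ✓
Unsatisfied: (1,4), (2,2), (4,4), (6,1) — 4 in total.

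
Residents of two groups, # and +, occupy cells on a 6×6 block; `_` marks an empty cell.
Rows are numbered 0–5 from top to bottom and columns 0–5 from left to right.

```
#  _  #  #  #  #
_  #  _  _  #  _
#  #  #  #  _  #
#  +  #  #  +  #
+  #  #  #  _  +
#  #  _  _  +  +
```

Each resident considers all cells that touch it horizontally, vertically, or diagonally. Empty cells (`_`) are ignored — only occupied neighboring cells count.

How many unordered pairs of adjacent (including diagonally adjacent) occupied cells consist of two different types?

Scan each occupied cell's neighbors to the right and below (and the two forward diagonals) so each pair is counted once.
Row 0: #(0,0)–#(1,1)= #(0,2)–#(0,3)= #(0,2)–#(1,1)= #(0,3)–#(0,4)= #(0,3)–#(1,4)= #(0,4)–#(0,5)= #(0,4)–#(1,4)= #(0,5)–#(1,4)=  → 0/8 unlike.
Row 1: #(1,1)–#(2,1)= #(1,1)–#(2,2)= #(1,1)–#(2,0)= #(1,4)–#(2,5)= #(1,4)–#(2,3)=  → 0/5 unlike.
Row 2: #(2,0)–#(2,1)= #(2,0)–#(3,0)= #(2,0)–+(3,1)≠ #(2,1)–#(2,2)= #(2,1)–+(3,1)≠ #(2,1)–#(3,2)= #(2,1)–#(3,0)= #(2,2)–#(2,3)= #(2,2)–#(3,2)= #(2,2)–#(3,3)= #(2,2)–+(3,1)≠ #(2,3)–#(3,3)= #(2,3)–+(3,4)≠ #(2,3)–#(3,2)= #(2,5)–#(3,5)= #(2,5)–+(3,4)≠  → 5/16 unlike.
Row 3: #(3,0)–+(3,1)≠ #(3,0)–+(4,0)≠ #(3,0)–#(4,1)= +(3,1)–#(3,2)≠ +(3,1)–#(4,1)≠ +(3,1)–#(4,2)≠ +(3,1)–+(4,0)= #(3,2)–#(3,3)= #(3,2)–#(4,2)= #(3,2)–#(4,3)= #(3,2)–#(4,1)= #(3,3)–+(3,4)≠ #(3,3)–#(4,3)= #(3,3)–#(4,2)= +(3,4)–#(3,5)≠ +(3,4)–+(4,5)= +(3,4)–#(4,3)≠ #(3,5)–+(4,5)≠  → 9/18 unlike.
Row 4: +(4,0)–#(4,1)≠ +(4,0)–#(5,0)≠ +(4,0)–#(5,1)≠ #(4,1)–#(4,2)= #(4,1)–#(5,1)= #(4,1)–#(5,0)= #(4,2)–#(4,3)= #(4,2)–#(5,1)= #(4,3)–+(5,4)≠ +(4,5)–+(5,5)= +(4,5)–+(5,4)=  → 4/11 unlike.
Row 5: #(5,0)–#(5,1)= +(5,4)–+(5,5)=  → 0/2 unlike.
Total adjacent occupied pairs: 60; unlike-type pairs: 18.

18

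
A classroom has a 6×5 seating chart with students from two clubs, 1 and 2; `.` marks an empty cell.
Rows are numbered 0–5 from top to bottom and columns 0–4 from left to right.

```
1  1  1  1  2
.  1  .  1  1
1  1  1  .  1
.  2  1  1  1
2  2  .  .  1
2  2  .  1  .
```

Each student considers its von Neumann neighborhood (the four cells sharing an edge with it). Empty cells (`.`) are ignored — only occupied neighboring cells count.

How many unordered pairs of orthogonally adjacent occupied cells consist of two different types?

4

Scan each occupied cell's neighbors to the right and below so each pair is counted once.
Row 0: 1(0,0)–1(0,1)= 1(0,1)–1(0,2)= 1(0,1)–1(1,1)= 1(0,2)–1(0,3)= 1(0,3)–2(0,4)≠ 1(0,3)–1(1,3)= 2(0,4)–1(1,4)≠  → 2/7 unlike.
Row 1: 1(1,1)–1(2,1)= 1(1,3)–1(1,4)= 1(1,4)–1(2,4)=  → 0/3 unlike.
Row 2: 1(2,0)–1(2,1)= 1(2,1)–1(2,2)= 1(2,1)–2(3,1)≠ 1(2,2)–1(3,2)= 1(2,4)–1(3,4)=  → 1/5 unlike.
Row 3: 2(3,1)–1(3,2)≠ 2(3,1)–2(4,1)= 1(3,2)–1(3,3)= 1(3,3)–1(3,4)= 1(3,4)–1(4,4)=  → 1/5 unlike.
Row 4: 2(4,0)–2(4,1)= 2(4,0)–2(5,0)= 2(4,1)–2(5,1)=  → 0/3 unlike.
Row 5: 2(5,0)–2(5,1)=  → 0/1 unlike.
Total adjacent occupied pairs: 24; unlike-type pairs: 4.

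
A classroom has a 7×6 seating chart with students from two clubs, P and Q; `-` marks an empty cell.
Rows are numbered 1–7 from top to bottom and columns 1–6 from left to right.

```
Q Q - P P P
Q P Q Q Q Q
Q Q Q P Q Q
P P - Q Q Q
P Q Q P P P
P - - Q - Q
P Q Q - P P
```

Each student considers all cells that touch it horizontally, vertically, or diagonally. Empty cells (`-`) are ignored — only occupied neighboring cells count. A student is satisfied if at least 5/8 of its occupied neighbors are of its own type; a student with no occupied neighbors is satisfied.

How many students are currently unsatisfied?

Row 1: (1,1)Q 2/3 ok · (1,2)Q 3/4 ok · (1,4)P 1/4 unhappy · (1,5)P 2/5 unhappy · (1,6)P 1/3 unhappy
Row 2: (2,1)Q 4/5 ok · (2,2)P 0/7 unhappy · (2,3)Q 4/7 unhappy · (2,4)Q 4/7 unhappy · (2,5)Q 4/8 unhappy · (2,6)Q 3/5 unhappy
Row 3: (3,1)Q 2/5 unhappy · (3,2)Q 4/7 unhappy · (3,3)Q 4/7 unhappy · (3,4)P 0/7 unhappy · (3,5)Q 7/8 ok · (3,6)Q 5/5 ok
Row 4: (4,1)P 2/5 unhappy · (4,2)P 2/7 unhappy · (4,4)Q 4/7 unhappy · (4,5)Q 4/8 unhappy · (4,6)Q 3/5 unhappy
Row 5: (5,1)P 3/4 ok · (5,2)Q 1/5 unhappy · (5,3)Q 3/5 unhappy · (5,4)P 1/5 unhappy · (5,5)P 2/7 unhappy · (5,6)P 1/4 unhappy
Row 6: (6,1)P 2/4 unhappy · (6,4)Q 2/5 unhappy · (6,6)Q 0/4 unhappy
Row 7: (7,1)P 1/2 unhappy · (7,2)Q 1/3 unhappy · (7,3)Q 2/2 ok · (7,5)P 1/3 unhappy · (7,6)P 1/2 unhappy
Unsatisfied: (1,4), (1,5), (1,6), (2,2), (2,3), (2,4), (2,5), (2,6), (3,1), (3,2), (3,3), (3,4), (4,1), (4,2), (4,4), (4,5), (4,6), (5,2), (5,3), (5,4), (5,5), (5,6), (6,1), (6,4), (6,6), (7,1), (7,2), (7,5), (7,6) — 29 in total.

29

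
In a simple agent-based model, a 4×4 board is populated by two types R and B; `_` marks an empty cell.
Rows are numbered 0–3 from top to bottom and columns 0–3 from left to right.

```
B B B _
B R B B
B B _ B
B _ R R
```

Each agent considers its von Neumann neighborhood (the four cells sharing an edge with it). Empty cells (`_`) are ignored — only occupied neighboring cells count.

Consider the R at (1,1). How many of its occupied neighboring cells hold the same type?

Occupied neighbors of (1,1): (0,1)=B, (2,1)=B, (1,0)=B, (1,2)=B.
Same type (R): 0 of 4.

0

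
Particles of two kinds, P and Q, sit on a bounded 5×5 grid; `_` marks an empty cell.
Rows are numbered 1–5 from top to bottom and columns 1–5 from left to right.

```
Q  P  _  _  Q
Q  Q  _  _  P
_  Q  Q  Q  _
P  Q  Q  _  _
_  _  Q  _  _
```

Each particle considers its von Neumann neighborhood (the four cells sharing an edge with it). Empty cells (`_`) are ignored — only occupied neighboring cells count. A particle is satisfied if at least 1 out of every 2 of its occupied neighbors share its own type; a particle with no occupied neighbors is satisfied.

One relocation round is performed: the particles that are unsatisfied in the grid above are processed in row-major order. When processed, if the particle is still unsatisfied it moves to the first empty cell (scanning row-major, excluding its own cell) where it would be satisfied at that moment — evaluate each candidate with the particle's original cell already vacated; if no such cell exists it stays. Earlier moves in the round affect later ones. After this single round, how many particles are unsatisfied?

0

Initially unsatisfied (in order): (1,2), (1,5), (2,5), (4,1).
  (1,2) → (1,3).
  (1,5) → (1,2).
  (2,5): now satisfied by earlier moves; stays.
  (4,1) → (1,4).
Resulting grid:
Q Q P P _
Q Q _ _ P
_ Q Q Q _
_ Q Q _ _
_ _ Q _ _
All satisfied now.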